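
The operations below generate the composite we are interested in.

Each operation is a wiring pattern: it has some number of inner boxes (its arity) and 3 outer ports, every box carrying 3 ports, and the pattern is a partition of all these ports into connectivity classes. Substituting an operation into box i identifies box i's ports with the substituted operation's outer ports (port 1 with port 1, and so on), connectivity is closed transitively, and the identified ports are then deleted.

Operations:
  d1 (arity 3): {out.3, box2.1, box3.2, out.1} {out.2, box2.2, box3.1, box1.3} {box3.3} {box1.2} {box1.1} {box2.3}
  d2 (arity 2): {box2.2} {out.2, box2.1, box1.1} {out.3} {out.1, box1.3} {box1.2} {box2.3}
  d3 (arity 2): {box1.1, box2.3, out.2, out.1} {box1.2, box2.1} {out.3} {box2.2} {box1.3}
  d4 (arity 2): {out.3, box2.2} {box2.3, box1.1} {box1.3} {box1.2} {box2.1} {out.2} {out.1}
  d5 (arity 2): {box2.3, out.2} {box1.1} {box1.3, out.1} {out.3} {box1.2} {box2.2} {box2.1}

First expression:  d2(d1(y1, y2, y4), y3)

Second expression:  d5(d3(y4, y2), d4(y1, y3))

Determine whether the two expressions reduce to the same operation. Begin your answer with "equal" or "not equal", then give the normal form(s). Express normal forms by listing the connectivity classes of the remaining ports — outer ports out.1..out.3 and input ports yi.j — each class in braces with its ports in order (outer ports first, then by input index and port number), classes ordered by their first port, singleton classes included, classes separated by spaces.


not equal: they reduce to {out.1, out.2, y2.1, y3.1, y4.2} {out.3} {y1.1} {y1.2} {y1.3, y2.2, y4.1} {y2.3} {y3.2} {y3.3} {y4.3} and {out.1} {out.2, y3.2} {out.3} {y1.1, y3.3} {y1.2} {y1.3} {y2.1, y4.2} {y2.2} {y2.3, y4.1} {y3.1} {y4.3}


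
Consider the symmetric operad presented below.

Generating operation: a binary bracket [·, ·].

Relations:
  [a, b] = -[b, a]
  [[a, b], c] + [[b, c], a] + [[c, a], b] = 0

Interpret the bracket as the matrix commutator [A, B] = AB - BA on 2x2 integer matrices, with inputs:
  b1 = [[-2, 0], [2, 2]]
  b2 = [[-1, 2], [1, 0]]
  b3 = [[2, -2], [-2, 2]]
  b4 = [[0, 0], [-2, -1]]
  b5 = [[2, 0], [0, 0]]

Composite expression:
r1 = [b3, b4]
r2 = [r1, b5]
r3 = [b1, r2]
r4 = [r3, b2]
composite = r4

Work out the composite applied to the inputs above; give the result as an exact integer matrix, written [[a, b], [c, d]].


[[48, 48], [0, -48]]

[b3, b4] = [[4, 2], [-2, -4]]
[[b3, b4], b5] = [[0, -4], [-4, 0]]
[b1, [[b3, b4], b5]] = [[8, 16], [-16, -8]]
[[b1, [[b3, b4], b5]], b2] = [[48, 48], [0, -48]]


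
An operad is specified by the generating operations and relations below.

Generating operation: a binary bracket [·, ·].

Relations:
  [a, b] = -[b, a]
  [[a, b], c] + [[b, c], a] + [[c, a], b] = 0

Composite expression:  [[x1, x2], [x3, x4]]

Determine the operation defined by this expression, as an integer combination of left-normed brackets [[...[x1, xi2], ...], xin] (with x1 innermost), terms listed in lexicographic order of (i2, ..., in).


[[[x1, x2], x3], x4] - [[[x1, x2], x4], x3]

Left-normed coefficients sit on the x1-initial expansion words.
Composite bracket: [[x1, x2], [x3, x4]]
Expanding via [a, b] = ab - ba: 8 signed words (2^3 = 8).
Coefficients come from the x1-initial words:
  x1x2x3x4 (sign +1) contributes +[[[x1, x2], x3], x4]
  x1x2x4x3 (sign -1) contributes -[[[x1, x2], x4], x3]


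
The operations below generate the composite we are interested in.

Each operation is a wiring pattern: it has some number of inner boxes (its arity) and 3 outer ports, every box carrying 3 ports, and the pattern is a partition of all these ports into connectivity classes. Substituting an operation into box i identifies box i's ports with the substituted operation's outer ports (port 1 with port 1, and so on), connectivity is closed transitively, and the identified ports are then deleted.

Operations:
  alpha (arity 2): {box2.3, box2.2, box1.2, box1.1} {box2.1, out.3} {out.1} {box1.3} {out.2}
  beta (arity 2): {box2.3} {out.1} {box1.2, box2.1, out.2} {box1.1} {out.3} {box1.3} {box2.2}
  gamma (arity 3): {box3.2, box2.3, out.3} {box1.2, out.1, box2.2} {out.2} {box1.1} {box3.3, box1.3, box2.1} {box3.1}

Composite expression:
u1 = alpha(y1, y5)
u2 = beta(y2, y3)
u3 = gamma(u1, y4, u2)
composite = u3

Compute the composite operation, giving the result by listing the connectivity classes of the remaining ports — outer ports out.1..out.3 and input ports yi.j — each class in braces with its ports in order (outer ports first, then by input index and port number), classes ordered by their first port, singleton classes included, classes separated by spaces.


{out.1, y4.2} {out.2} {out.3, y2.2, y3.1, y4.3} {y1.1, y1.2, y5.2, y5.3} {y1.3} {y2.1} {y2.3} {y3.2} {y3.3} {y4.1, y5.1}

Reachability decides: close wires over gamma-identified ports.
the subtree at alpha composes to {out.1} {out.2} {out.3, y5.1} {y1.1, y1.2, y5.2, y5.3} {y1.3} on (y1, y5); out.j = own outer ports
the subtree at beta composes to {out.1} {out.2, y2.2, y3.1} {out.3} {y2.1} {y2.3} {y3.2} {y3.3} on (y2, y3); out.j = own outer ports
the subtree at gamma composes to {out.1, y4.2} {out.2} {out.3, y2.2, y3.1, y4.3} {y1.1, y1.2, y5.2, y5.3} {y1.3} {y2.1} {y2.3} {y3.2} {y3.3} {y4.1, y5.1} on (y1, y5, y4, y2, y3); out.j = own outer ports


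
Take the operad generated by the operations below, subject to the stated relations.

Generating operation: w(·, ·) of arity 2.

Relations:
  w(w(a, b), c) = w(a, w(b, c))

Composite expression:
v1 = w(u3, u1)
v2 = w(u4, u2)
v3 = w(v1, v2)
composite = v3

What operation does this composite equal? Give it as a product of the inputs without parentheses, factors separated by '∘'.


u3 ∘ u1 ∘ u4 ∘ u2


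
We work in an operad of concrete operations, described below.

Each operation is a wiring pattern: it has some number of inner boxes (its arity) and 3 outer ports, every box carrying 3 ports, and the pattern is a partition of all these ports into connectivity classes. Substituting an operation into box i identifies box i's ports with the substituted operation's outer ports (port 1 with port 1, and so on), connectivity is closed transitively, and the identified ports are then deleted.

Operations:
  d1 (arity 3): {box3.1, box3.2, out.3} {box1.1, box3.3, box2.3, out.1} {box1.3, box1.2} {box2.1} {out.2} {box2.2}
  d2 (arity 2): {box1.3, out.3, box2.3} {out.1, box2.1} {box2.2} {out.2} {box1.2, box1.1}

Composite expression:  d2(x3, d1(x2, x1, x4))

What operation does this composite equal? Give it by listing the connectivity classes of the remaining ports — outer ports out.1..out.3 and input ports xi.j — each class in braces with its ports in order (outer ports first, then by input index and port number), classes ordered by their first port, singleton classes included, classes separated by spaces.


{out.1, x1.3, x2.1, x4.3} {out.2} {out.3, x3.3, x4.1, x4.2} {x1.1} {x1.2} {x2.2, x2.3} {x3.1, x3.2}

Reachability decides: close wires over d2-identified ports.
stage d1: inputs (x2, x1, x4), connectivity {out.1, x1.3, x2.1, x4.3} {out.2} {out.3, x4.1, x4.2} {x1.1} {x1.2} {x2.2, x2.3}, out.j its boundary
stage d2: inputs (x3, x2, x1, x4), connectivity {out.1, x1.3, x2.1, x4.3} {out.2} {out.3, x3.3, x4.1, x4.2} {x1.1} {x1.2} {x2.2, x2.3} {x3.1, x3.2}, out.j its boundary


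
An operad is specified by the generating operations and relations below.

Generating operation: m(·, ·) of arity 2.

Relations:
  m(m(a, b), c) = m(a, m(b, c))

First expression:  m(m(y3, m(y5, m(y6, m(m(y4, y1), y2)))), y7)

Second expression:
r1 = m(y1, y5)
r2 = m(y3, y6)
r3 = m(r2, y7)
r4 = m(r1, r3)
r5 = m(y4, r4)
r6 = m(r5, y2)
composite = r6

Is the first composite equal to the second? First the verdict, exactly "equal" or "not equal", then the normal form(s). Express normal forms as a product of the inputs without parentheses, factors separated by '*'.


not equal — first y3 * y5 * y6 * y4 * y1 * y2 * y7, second y4 * y1 * y5 * y3 * y6 * y7 * y2

The first composite normalizes to y3 * y5 * y6 * y4 * y1 * y2 * y7
The second composite normalizes to y4 * y1 * y5 * y3 * y6 * y7 * y2
Different reductions; not equal.


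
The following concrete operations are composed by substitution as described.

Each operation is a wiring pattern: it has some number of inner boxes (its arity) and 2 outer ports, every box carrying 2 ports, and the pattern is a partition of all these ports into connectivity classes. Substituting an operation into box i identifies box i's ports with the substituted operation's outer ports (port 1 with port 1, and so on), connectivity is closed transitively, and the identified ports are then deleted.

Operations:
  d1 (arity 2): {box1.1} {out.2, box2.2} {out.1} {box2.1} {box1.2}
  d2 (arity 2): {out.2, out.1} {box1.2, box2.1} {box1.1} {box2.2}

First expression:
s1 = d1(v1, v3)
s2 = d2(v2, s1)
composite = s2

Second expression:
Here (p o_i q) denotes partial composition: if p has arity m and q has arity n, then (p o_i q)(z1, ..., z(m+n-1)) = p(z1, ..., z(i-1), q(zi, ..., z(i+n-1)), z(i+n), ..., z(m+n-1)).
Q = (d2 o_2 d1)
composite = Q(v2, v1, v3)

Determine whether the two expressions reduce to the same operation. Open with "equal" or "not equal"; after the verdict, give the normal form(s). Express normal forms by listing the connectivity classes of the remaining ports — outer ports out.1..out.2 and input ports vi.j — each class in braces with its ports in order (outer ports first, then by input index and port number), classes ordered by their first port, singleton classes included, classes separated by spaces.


equal; the common form is {out.1, out.2} {v1.1} {v1.2} {v2.1} {v2.2} {v3.1} {v3.2}

The first expression, normalized: {out.1, out.2} {v1.1} {v1.2} {v2.1} {v2.2} {v3.1} {v3.2}
The second expression, normalized: {out.1, out.2} {v1.1} {v1.2} {v2.1} {v2.2} {v3.1} {v3.2}
Identical normal forms: equal.


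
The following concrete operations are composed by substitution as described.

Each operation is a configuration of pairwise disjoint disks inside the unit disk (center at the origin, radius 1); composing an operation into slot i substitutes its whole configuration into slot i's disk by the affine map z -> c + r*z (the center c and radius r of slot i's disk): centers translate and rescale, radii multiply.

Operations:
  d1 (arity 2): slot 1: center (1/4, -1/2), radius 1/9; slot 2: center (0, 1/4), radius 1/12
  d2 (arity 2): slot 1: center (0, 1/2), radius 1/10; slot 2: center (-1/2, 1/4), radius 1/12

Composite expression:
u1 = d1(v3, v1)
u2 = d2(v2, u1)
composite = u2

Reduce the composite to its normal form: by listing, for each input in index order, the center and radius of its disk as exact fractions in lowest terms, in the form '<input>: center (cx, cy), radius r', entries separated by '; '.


v1: center (-1/2, 13/48), radius 1/144; v2: center (0, 1/2), radius 1/10; v3: center (-23/48, 5/24), radius 1/108

Nesting under d2 composes maps z -> c + r*z down each v-path.
v2 passes through 1 substitution, ending at center (0, 1/2), radius 1/10
v3 passes through 2 substitutions, ending at center (-23/48, 5/24), radius 1/108
v1 passes through 2 substitutions, ending at center (-1/2, 13/48), radius 1/144


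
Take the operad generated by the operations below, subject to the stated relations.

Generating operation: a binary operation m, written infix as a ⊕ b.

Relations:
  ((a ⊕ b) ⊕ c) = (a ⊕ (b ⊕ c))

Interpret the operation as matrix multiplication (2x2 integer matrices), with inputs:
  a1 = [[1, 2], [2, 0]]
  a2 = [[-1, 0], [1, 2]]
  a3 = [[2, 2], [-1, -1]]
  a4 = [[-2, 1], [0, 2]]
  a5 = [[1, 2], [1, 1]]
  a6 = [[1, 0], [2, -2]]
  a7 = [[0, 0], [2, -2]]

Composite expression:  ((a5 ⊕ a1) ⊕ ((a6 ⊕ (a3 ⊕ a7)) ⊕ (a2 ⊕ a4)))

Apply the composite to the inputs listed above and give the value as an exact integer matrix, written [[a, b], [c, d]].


[[176, -264], [144, -216]]

(a5 ⊕ a1) = [[5, 2], [3, 2]]
(a3 ⊕ a7) = [[4, -4], [-2, 2]]
(a6 ⊕ (a3 ⊕ a7)) = [[4, -4], [12, -12]]
(a2 ⊕ a4) = [[2, -1], [-2, 5]]
((a6 ⊕ (a3 ⊕ a7)) ⊕ (a2 ⊕ a4)) = [[16, -24], [48, -72]]
((a5 ⊕ a1) ⊕ ((a6 ⊕ (a3 ⊕ a7)) ⊕ (a2 ⊕ a4))) = [[176, -264], [144, -216]]


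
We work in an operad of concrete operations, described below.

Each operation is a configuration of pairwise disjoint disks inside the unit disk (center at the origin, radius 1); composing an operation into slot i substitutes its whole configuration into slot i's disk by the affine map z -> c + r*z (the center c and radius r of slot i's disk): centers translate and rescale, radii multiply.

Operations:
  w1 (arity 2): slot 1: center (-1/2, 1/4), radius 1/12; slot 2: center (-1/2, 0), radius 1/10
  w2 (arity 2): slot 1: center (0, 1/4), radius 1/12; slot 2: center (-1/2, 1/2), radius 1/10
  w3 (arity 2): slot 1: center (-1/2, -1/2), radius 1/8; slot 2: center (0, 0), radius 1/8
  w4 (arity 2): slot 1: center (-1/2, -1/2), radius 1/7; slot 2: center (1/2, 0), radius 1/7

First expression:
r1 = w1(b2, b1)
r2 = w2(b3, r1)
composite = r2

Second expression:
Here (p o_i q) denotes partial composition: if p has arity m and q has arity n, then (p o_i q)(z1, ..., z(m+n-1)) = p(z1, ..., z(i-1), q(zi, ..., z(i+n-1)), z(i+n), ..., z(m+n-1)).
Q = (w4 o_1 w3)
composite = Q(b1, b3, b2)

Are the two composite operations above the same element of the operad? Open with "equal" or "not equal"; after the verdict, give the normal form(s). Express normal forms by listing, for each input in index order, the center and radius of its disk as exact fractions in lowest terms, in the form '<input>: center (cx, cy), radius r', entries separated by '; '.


In normal form, the first expression is b1: center (-11/20, 1/2), radius 1/100; b2: center (-11/20, 21/40), radius 1/120; b3: center (0, 1/4), radius 1/12
In normal form, the second expression is b1: center (-4/7, -4/7), radius 1/56; b2: center (1/2, 0), radius 1/7; b3: center (-1/2, -1/2), radius 1/56
No match — not equal.

not equal — first b1: center (-11/20, 1/2), radius 1/100; b2: center (-11/20, 21/40), radius 1/120; b3: center (0, 1/4), radius 1/12, second b1: center (-4/7, -4/7), radius 1/56; b2: center (1/2, 0), radius 1/7; b3: center (-1/2, -1/2), radius 1/56


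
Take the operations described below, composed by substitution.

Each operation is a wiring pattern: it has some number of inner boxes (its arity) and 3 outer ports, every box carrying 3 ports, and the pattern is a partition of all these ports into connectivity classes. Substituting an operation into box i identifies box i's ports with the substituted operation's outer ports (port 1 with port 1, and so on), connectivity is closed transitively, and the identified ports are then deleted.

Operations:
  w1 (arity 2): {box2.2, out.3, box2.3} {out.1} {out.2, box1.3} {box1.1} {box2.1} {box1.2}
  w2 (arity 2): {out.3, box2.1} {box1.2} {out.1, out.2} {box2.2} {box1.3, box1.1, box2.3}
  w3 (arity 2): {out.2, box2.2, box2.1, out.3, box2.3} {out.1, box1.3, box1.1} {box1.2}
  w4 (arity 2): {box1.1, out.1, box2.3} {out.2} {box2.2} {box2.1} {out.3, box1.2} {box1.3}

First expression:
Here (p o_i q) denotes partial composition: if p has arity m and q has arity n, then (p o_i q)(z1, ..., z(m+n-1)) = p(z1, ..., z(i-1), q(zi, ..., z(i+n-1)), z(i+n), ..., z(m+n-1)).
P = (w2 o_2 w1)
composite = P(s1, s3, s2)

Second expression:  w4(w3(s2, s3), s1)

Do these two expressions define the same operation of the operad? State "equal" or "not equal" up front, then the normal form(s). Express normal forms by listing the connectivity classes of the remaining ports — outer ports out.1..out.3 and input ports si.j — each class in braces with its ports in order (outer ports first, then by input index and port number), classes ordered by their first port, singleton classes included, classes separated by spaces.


The first composite normalizes to {out.1, out.2} {out.3} {s1.1, s1.3, s2.2, s2.3} {s1.2} {s2.1} {s3.1} {s3.2} {s3.3}
The second composite normalizes to {out.1, s1.3, s2.1, s2.3} {out.2} {out.3, s3.1, s3.2, s3.3} {s1.1} {s1.2} {s2.2}
Distinct normal forms: not equal.

not equal; first: {out.1, out.2} {out.3} {s1.1, s1.3, s2.2, s2.3} {s1.2} {s2.1} {s3.1} {s3.2} {s3.3}; second: {out.1, s1.3, s2.1, s2.3} {out.2} {out.3, s3.1, s3.2, s3.3} {s1.1} {s1.2} {s2.2}


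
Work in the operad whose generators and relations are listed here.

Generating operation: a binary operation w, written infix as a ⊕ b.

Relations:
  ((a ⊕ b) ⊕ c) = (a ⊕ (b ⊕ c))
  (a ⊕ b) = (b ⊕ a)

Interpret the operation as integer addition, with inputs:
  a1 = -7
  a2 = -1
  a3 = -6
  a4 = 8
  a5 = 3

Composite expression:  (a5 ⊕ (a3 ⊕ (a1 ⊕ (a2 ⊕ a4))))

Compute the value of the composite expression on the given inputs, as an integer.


(a2 ⊕ a4) = 7
(a1 ⊕ (a2 ⊕ a4)) = 0
(a3 ⊕ (a1 ⊕ (a2 ⊕ a4))) = -6
(a5 ⊕ (a3 ⊕ (a1 ⊕ (a2 ⊕ a4)))) = -3

-3


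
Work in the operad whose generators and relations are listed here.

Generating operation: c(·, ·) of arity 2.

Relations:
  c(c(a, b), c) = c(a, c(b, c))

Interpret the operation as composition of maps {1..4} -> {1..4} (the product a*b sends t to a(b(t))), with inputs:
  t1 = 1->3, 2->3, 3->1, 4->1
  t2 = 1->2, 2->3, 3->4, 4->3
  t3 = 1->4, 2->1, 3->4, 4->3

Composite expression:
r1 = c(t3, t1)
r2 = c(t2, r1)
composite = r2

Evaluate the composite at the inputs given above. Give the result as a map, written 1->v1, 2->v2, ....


c(t3, t1) = 1->4, 2->4, 3->4, 4->4
c(t2, c(t3, t1)) = 1->3, 2->3, 3->3, 4->3

1->3, 2->3, 3->3, 4->3


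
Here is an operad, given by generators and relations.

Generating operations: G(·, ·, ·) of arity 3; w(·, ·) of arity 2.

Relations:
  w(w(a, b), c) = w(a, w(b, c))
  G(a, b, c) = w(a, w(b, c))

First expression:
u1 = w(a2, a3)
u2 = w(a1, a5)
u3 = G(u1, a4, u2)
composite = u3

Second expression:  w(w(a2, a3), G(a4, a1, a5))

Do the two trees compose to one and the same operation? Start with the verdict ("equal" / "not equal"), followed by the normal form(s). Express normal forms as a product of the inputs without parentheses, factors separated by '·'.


In normal form, the first expression is a2 · a3 · a4 · a1 · a5
In normal form, the second expression is a2 · a3 · a4 · a1 · a5
The forms coincide; equal.

equal; the common form is a2 · a3 · a4 · a1 · a5


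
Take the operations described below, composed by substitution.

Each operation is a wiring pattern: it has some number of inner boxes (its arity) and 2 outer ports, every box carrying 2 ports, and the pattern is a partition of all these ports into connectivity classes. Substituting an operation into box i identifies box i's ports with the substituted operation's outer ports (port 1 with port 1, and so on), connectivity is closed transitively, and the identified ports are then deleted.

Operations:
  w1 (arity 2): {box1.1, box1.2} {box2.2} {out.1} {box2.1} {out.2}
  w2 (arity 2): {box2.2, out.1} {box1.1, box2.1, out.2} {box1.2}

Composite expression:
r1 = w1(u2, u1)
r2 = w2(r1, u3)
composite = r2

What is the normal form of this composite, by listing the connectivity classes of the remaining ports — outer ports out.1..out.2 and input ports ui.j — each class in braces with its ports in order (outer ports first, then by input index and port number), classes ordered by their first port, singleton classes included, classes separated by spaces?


Treat the ports identified at w2 as solder joints: merge, then drop.
composing w1 on (u2, u1), with out.j its own outer ports: {out.1} {out.2} {u1.1} {u1.2} {u2.1, u2.2}
composing w2 on (u2, u1, u3), with out.j its own outer ports: {out.1, u3.2} {out.2, u3.1} {u1.1} {u1.2} {u2.1, u2.2}

{out.1, u3.2} {out.2, u3.1} {u1.1} {u1.2} {u2.1, u2.2}


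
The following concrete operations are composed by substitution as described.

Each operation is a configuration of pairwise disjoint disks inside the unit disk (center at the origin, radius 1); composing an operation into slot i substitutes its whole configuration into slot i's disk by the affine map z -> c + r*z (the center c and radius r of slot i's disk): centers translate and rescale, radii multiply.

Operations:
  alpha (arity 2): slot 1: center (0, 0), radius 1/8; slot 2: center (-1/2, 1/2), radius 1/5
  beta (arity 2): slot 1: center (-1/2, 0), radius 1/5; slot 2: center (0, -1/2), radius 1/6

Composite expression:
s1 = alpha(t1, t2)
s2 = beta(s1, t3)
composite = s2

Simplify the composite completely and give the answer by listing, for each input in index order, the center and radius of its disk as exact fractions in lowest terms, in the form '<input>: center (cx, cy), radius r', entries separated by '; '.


t1: center (-1/2, 0), radius 1/40; t2: center (-3/5, 1/10), radius 1/25; t3: center (0, -1/2), radius 1/6

Below beta, radii multiply path by path; the t-disk centers shift.
t1 passes through 2 substitutions, ending at center (-1/2, 0), radius 1/40
t2 passes through 2 substitutions, ending at center (-3/5, 1/10), radius 1/25
t3 passes through 1 substitution, ending at center (0, -1/2), radius 1/6


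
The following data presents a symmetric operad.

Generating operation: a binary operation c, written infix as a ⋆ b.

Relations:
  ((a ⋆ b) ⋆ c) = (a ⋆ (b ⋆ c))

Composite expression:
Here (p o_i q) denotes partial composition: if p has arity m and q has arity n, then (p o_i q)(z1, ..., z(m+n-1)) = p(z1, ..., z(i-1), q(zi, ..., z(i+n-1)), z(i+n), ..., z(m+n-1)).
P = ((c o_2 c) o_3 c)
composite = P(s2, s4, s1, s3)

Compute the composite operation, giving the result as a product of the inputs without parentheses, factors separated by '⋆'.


s2 ⋆ s4 ⋆ s1 ⋆ s3


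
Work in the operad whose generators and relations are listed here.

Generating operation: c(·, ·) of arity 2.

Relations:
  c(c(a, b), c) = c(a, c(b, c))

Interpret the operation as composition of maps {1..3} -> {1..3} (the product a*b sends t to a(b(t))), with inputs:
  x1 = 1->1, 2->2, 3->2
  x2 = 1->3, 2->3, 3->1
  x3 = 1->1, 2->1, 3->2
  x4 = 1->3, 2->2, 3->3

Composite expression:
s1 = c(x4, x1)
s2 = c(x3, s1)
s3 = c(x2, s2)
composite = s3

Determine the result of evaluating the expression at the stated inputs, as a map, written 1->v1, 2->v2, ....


1->3, 2->3, 3->3


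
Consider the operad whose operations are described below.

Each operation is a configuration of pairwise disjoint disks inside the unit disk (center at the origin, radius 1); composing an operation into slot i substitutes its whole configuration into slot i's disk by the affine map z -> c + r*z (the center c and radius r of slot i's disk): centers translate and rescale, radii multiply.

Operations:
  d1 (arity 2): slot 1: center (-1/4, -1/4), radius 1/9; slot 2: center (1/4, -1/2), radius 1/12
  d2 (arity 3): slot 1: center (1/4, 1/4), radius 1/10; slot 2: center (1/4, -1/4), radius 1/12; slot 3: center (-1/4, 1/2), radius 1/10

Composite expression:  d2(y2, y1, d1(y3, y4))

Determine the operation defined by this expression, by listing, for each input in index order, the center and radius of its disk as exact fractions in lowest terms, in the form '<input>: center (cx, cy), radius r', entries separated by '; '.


Only the slot chain above each y matters under d2; compose those maps.
y2 passes through 1 substitution, ending at center (1/4, 1/4), radius 1/10
y1 passes through 1 substitution, ending at center (1/4, -1/4), radius 1/12
y3 passes through 2 substitutions, ending at center (-11/40, 19/40), radius 1/90
y4 passes through 2 substitutions, ending at center (-9/40, 9/20), radius 1/120

y1: center (1/4, -1/4), radius 1/12; y2: center (1/4, 1/4), radius 1/10; y3: center (-11/40, 19/40), radius 1/90; y4: center (-9/40, 9/20), radius 1/120


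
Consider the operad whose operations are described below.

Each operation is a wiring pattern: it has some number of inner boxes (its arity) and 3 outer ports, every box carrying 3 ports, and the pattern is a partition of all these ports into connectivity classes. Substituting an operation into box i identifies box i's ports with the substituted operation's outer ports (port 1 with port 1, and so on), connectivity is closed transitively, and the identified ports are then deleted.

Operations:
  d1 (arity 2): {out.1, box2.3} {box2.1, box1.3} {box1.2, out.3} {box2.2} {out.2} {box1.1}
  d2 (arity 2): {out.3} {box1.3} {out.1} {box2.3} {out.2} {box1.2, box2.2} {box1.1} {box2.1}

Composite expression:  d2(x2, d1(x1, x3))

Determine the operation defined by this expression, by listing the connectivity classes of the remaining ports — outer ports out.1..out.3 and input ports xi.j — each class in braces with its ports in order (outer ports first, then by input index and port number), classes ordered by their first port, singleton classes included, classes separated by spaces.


{out.1} {out.2} {out.3} {x1.1} {x1.2} {x1.3, x3.1} {x2.1} {x2.2} {x2.3} {x3.2} {x3.3}

Two ports join when wires chain via d2-identified ports.
composing d1 on (x1, x3), with out.j its own outer ports: {out.1, x3.3} {out.2} {out.3, x1.2} {x1.1} {x1.3, x3.1} {x3.2}
composing d2 on (x2, x1, x3), with out.j its own outer ports: {out.1} {out.2} {out.3} {x1.1} {x1.2} {x1.3, x3.1} {x2.1} {x2.2} {x2.3} {x3.2} {x3.3}


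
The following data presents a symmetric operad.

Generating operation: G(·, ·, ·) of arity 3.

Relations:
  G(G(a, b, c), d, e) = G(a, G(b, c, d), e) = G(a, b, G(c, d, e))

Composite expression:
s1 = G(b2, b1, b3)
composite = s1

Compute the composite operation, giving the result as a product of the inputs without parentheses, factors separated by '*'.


The G-tree's shape is irrelevant; the b-reading-order decides.
G(b2, b1, b3) flattens to b2 * b1 * b3

b2 * b1 * b3


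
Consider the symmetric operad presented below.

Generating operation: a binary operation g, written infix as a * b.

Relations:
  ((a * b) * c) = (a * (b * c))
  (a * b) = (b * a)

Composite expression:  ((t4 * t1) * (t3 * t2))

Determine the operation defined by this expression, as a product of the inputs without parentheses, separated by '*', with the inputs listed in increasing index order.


Shape and order are irrelevant to g; the t-input set decides.
(t4 * t1) spells out as t4 * t1
(t3 * t2) spells out as t3 * t2
((t4 * t1) * (t3 * t2)) spells out as t4 * t1 * t3 * t2
rearranged into index order: t1 * t2 * t3 * t4

t1 * t2 * t3 * t4


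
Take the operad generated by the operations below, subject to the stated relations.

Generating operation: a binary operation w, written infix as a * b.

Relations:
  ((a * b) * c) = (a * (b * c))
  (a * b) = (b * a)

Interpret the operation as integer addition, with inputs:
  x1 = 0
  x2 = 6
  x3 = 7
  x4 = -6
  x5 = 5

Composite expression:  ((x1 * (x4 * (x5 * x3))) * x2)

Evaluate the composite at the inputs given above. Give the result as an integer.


12


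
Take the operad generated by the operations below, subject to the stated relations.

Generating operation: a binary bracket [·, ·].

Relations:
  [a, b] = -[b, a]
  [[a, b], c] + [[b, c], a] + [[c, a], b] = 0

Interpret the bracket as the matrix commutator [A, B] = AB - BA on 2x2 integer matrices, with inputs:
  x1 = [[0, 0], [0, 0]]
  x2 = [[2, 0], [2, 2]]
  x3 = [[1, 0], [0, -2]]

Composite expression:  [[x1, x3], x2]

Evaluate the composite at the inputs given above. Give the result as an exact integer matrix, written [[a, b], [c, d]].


[[0, 0], [0, 0]]

[x1, x3] = [[0, 0], [0, 0]]
[[x1, x3], x2] = [[0, 0], [0, 0]]


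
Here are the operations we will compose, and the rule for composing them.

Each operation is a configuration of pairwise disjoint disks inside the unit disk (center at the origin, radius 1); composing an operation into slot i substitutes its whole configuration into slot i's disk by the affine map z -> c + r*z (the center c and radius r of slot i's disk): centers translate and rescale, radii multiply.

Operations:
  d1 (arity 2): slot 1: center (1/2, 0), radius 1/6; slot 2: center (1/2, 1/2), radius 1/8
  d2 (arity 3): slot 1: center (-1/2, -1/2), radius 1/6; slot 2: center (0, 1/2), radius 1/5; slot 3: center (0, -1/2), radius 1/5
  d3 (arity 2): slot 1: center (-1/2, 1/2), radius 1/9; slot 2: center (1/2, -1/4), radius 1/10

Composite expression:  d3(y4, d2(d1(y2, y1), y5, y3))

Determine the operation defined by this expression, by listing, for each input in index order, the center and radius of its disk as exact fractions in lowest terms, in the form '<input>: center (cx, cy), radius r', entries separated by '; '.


y1: center (11/24, -7/24), radius 1/480; y2: center (11/24, -3/10), radius 1/360; y3: center (1/2, -3/10), radius 1/50; y4: center (-1/2, 1/2), radius 1/9; y5: center (1/2, -1/5), radius 1/50

Follow each y-input down from d3: c' goes to c + r*c', radius to r*r'.
tracing y4 down its 1-map path: center (-1/2, 1/2), radius 1/9
tracing y2 down its 3-map path: center (11/24, -3/10), radius 1/360
tracing y1 down its 3-map path: center (11/24, -7/24), radius 1/480
tracing y5 down its 2-map path: center (1/2, -1/5), radius 1/50
tracing y3 down its 2-map path: center (1/2, -3/10), radius 1/50


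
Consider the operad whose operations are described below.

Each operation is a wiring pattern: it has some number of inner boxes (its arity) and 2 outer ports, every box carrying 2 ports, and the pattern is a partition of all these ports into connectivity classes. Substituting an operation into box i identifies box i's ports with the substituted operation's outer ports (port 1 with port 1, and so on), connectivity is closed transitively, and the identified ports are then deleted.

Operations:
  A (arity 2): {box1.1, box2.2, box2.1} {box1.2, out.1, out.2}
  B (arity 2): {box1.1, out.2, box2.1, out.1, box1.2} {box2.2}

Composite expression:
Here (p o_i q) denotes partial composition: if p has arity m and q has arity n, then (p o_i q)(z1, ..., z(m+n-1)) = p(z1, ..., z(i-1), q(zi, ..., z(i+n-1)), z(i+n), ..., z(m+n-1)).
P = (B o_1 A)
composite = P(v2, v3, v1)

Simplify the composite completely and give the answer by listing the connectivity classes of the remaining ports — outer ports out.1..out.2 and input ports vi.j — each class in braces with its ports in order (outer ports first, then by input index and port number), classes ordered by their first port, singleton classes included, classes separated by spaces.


{out.1, out.2, v1.1, v2.2} {v1.2} {v2.1, v3.1, v3.2}


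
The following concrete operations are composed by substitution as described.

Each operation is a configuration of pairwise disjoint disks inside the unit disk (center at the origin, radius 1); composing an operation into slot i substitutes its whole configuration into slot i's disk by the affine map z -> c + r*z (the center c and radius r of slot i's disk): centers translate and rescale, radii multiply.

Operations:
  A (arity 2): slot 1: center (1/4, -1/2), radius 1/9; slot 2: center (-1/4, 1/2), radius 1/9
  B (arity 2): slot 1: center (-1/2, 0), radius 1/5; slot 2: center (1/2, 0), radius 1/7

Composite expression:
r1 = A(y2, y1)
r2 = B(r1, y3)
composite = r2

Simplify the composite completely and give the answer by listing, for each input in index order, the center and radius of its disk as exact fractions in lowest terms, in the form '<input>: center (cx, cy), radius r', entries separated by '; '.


y1: center (-11/20, 1/10), radius 1/45; y2: center (-9/20, -1/10), radius 1/45; y3: center (1/2, 0), radius 1/7


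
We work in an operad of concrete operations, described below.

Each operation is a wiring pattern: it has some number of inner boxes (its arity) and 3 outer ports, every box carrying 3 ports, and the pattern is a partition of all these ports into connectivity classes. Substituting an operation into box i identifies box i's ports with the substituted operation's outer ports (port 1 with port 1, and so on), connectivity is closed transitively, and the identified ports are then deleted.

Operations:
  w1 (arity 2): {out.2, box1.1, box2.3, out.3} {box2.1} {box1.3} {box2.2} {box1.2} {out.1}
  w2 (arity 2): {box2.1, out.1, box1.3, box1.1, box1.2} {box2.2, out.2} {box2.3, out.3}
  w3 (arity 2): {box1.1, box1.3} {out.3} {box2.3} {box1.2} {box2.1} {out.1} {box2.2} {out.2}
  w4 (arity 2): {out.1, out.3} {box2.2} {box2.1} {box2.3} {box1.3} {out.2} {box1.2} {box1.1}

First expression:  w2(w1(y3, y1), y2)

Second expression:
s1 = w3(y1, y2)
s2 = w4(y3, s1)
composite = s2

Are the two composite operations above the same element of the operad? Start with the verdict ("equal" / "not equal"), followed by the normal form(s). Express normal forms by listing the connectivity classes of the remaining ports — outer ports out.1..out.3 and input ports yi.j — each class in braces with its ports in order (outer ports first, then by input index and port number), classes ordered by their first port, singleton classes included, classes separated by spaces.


not equal; the first gives {out.1, y1.3, y2.1, y3.1} {out.2, y2.2} {out.3, y2.3} {y1.1} {y1.2} {y3.2} {y3.3} and the second {out.1, out.3} {out.2} {y1.1, y1.3} {y1.2} {y2.1} {y2.2} {y2.3} {y3.1} {y3.2} {y3.3}

Reducing the first expression gives {out.1, y1.3, y2.1, y3.1} {out.2, y2.2} {out.3, y2.3} {y1.1} {y1.2} {y3.2} {y3.3}
Reducing the second expression gives {out.1, out.3} {out.2} {y1.1, y1.3} {y1.2} {y2.1} {y2.2} {y2.3} {y3.1} {y3.2} {y3.3}
No match — not equal.


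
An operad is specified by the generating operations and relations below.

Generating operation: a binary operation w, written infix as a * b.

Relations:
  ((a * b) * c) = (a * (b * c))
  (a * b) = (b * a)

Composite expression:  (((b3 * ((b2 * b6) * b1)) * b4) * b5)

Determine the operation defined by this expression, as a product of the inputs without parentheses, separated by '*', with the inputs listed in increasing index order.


b1 * b2 * b3 * b4 * b5 * b6

Any arrangement under w is one operation, so sort the b-inputs.
(b2 * b6) spells out as b2 * b6
((b2 * b6) * b1) spells out as b2 * b6 * b1
(b3 * ((b2 * b6) * b1)) spells out as b3 * b2 * b6 * b1
((b3 * ((b2 * b6) * b1)) * b4) spells out as b3 * b2 * b6 * b1 * b4
(((b3 * ((b2 * b6) * b1)) * b4) * b5) spells out as b3 * b2 * b6 * b1 * b4 * b5
the factors in increasing index order: b1 * b2 * b3 * b4 * b5 * b6


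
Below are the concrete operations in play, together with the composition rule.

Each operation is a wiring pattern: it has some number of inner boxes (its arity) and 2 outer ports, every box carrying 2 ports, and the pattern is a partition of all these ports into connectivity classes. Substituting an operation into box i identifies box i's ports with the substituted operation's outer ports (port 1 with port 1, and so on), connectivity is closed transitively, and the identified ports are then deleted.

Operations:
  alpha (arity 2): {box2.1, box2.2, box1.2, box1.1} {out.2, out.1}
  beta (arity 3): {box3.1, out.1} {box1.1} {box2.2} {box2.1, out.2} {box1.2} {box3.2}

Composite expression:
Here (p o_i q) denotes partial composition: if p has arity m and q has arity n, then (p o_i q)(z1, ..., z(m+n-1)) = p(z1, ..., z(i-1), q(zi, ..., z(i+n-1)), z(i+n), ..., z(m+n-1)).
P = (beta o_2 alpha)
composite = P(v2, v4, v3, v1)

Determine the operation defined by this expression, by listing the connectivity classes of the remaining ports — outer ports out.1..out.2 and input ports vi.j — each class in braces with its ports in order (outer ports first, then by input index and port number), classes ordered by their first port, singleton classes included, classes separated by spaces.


After gluing at beta, chains via deleted ports link the v-ports.
alpha over (v4, v3) gives {out.1, out.2} {v3.1, v3.2, v4.1, v4.2}, out.j being that stage's outer ports
beta over (v2, v4, v3, v1) gives {out.1, v1.1} {out.2} {v1.2} {v2.1} {v2.2} {v3.1, v3.2, v4.1, v4.2}, out.j being that stage's outer ports

{out.1, v1.1} {out.2} {v1.2} {v2.1} {v2.2} {v3.1, v3.2, v4.1, v4.2}


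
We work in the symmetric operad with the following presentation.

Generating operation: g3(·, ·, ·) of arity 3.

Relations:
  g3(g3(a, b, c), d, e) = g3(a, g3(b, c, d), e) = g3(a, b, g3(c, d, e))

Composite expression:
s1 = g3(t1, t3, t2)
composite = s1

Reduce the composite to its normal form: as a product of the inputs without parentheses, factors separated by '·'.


t1 · t3 · t2

Under associativity of g3, the answer is the t's in reading order.
g3(t1, t3, t2) linearizes to t1 · t3 · t2


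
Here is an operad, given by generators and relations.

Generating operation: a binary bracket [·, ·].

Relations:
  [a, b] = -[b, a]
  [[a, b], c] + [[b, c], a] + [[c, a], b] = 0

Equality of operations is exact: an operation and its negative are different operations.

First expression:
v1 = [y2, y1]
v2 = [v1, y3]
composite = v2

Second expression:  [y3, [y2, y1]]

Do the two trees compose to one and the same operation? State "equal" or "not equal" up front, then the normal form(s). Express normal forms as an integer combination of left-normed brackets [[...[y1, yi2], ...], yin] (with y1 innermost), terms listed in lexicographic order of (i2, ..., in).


In normal form, the first expression is -[[y1, y2], y3]
In normal form, the second expression is [[y1, y2], y3]
No match — not equal.

not equal; first: -[[y1, y2], y3]; second: [[y1, y2], y3]


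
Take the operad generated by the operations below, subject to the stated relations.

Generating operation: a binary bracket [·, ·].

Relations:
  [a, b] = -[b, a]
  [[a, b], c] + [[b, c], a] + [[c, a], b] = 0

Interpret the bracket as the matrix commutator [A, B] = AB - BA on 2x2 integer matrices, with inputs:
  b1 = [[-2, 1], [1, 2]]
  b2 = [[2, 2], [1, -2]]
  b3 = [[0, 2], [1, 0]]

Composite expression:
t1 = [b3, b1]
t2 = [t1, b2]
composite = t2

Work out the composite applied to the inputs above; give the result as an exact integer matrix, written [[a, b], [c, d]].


[[16, -28], [-18, -16]]

[b3, b1] = [[1, 8], [-4, -1]]
[[b3, b1], b2] = [[16, -28], [-18, -16]]


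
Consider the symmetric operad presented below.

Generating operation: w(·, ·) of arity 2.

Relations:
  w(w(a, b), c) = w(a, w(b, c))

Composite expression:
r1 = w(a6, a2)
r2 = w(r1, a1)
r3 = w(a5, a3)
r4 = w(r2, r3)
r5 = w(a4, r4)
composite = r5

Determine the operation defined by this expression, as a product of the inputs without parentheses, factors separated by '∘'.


a4 ∘ a6 ∘ a2 ∘ a1 ∘ a5 ∘ a3

All parenthesizations of w agree; list the a-inputs left to right.
w(a6, a2) flattens to a6 ∘ a2
w(w(a6, a2), a1) flattens to a6 ∘ a2 ∘ a1
w(a5, a3) flattens to a5 ∘ a3
w(w(w(a6, a2), a1), w(a5, a3)) flattens to a6 ∘ a2 ∘ a1 ∘ a5 ∘ a3
w(a4, w(w(w(a6, a2), a1), w(a5, a3))) flattens to a4 ∘ a6 ∘ a2 ∘ a1 ∘ a5 ∘ a3


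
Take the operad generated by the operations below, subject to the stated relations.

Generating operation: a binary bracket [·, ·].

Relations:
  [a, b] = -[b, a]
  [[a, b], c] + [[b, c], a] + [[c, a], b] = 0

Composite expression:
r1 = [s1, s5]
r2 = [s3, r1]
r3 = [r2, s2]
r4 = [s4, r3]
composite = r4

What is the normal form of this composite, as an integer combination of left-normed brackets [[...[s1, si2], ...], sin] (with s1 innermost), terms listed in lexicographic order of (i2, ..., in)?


[[[[s1, s5], s3], s2], s4]

Expand each bracket as ab - ba; the s1-initial words give the coefficients.
Composite bracket: [s4, [[s3, [s1, s5]], s2]]
Full expansion: 16 signed words from ab - ba (2^4 = 16).
Keep just the words that open with s1:
  s1s5s3s2s4 (sign +1) contributes +[[[[s1, s5], s3], s2], s4]


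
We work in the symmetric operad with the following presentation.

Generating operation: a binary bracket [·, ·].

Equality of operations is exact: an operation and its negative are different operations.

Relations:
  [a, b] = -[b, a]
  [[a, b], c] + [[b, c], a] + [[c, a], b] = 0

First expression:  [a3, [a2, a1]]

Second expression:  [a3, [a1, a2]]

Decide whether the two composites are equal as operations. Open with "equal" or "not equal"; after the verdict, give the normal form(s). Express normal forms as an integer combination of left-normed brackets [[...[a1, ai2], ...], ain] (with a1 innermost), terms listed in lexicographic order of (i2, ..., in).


not equal; the first gives [[a1, a2], a3] and the second -[[a1, a2], a3]

In normal form, the first expression is [[a1, a2], a3]
In normal form, the second expression is -[[a1, a2], a3]
No match — not equal.
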